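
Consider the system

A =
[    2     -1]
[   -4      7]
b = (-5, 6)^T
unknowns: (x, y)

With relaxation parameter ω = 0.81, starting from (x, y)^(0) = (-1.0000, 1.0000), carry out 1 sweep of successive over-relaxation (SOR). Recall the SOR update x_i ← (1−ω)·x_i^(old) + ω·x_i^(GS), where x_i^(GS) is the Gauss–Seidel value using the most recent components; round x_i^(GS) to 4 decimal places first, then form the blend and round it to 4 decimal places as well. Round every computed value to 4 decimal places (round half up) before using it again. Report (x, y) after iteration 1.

Iteration 1:
  x: GS value = (-5 - (-1)·1.0000) / (2) = -2.0000;  x ← (1−ω)·-1.0000 + ω·-2.0000 = -1.8100
  y: GS value = (6 - (-4)·-1.8100) / (7) = -0.1771;  y ← (1−ω)·1.0000 + ω·-0.1771 = 0.0465

(-1.8100, 0.0465)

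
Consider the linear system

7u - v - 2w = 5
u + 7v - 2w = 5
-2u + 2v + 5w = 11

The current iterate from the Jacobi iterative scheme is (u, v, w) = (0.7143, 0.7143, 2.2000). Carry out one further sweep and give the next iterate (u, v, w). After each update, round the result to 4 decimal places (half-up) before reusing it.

One sweep:
  u = (5 - (-1)·0.7143 - (-2)·2.2000) / (7) = 1.4449
  v = (5 - (1)·0.7143 - (-2)·2.2000) / (7) = 1.2408
  w = (11 - (-2)·0.7143 - (2)·0.7143) / (5) = 2.2000

(1.4449, 1.2408, 2.2000)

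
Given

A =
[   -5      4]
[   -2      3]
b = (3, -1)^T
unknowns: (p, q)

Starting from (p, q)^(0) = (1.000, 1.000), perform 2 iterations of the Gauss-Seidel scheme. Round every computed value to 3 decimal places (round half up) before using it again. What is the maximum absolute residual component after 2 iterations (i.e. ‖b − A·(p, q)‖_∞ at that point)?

2.560

Iteration 1:
  p = (3 - (4)·1.000) / (-5) = 0.200
  q = (-1 - (-2)·0.200) / (3) = -0.200
Iteration 2:
  p = (3 - (4)·-0.200) / (-5) = -0.760
  q = (-1 - (-2)·-0.760) / (3) = -0.840
Residual b − A·x = (2.560, 0.000); ∞-norm = 2.560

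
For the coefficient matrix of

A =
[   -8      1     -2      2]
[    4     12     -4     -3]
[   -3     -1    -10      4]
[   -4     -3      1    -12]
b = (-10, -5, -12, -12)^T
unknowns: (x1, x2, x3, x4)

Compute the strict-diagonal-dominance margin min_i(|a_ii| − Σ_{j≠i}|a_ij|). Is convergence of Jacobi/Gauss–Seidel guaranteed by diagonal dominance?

row 1: |-8| − (1+2+2) = 3
row 2: |12| − (4+4+3) = 1
row 3: |-10| − (3+1+4) = 2
row 4: |-12| − (4+3+1) = 4
minimum over rows = 1 → strictly diagonally dominant (convergence guaranteed)

1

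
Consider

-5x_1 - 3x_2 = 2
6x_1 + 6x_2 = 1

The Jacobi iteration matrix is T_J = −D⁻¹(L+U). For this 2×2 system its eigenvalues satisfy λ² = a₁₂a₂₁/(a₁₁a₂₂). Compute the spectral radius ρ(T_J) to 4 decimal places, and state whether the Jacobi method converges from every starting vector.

a₁₂a₂₁/(a₁₁a₂₂) = (-3)·(6) / ((-5)·(6)) = 0.600000
ρ = √|0.600000| = √0.600000 = 0.7746
ρ < 1, so Jacobi converges

0.7746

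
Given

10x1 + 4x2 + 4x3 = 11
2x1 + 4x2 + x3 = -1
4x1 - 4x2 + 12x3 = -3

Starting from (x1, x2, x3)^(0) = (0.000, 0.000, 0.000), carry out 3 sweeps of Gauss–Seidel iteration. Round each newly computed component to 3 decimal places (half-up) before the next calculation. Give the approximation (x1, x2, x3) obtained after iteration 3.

Iteration 1:
  x1 = (11 - (4)·0.000 - (4)·0.000) / (10) = 1.100
  x2 = (-1 - (2)·1.100 - (1)·0.000) / (4) = -0.800
  x3 = (-3 - (4)·1.100 - (-4)·-0.800) / (12) = -0.883
Iteration 2:
  x1 = (11 - (4)·-0.800 - (4)·-0.883) / (10) = 1.773
  x2 = (-1 - (2)·1.773 - (1)·-0.883) / (4) = -0.916
  x3 = (-3 - (4)·1.773 - (-4)·-0.916) / (12) = -1.146
Iteration 3:
  x1 = (11 - (4)·-0.916 - (4)·-1.146) / (10) = 1.925
  x2 = (-1 - (2)·1.925 - (1)·-1.146) / (4) = -0.926
  x3 = (-3 - (4)·1.925 - (-4)·-0.926) / (12) = -1.200

(1.925, -0.926, -1.200)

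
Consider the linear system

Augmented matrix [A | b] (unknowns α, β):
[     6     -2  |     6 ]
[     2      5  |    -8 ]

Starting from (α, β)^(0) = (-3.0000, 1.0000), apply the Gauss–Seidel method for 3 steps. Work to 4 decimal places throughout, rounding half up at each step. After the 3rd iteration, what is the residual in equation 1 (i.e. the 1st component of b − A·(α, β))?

Iteration 1:
  α = (6 - (-2)·1.0000) / (6) = 1.3333
  β = (-8 - (2)·1.3333) / (5) = -2.1333
Iteration 2:
  α = (6 - (-2)·-2.1333) / (6) = 0.2889
  β = (-8 - (2)·0.2889) / (5) = -1.7156
Iteration 3:
  α = (6 - (-2)·-1.7156) / (6) = 0.4281
  β = (-8 - (2)·0.4281) / (5) = -1.7712
Residual b − A·x = (-0.1110, -0.0002)

-0.1110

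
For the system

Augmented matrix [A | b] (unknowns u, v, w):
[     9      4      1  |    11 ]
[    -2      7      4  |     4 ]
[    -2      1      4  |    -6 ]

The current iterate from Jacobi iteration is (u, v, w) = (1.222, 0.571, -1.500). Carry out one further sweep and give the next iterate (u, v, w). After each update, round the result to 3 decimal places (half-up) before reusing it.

One sweep:
  u = (11 - (4)·0.571 - (1)·-1.500) / (9) = 1.135
  v = (4 - (-2)·1.222 - (4)·-1.500) / (7) = 1.778
  w = (-6 - (-2)·1.222 - (1)·0.571) / (4) = -1.032

(1.135, 1.778, -1.032)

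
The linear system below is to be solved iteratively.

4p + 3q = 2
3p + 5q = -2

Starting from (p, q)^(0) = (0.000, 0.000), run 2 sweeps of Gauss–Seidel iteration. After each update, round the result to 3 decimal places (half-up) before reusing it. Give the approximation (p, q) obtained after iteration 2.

Iteration 1:
  p = (2 - (3)·0.000) / (4) = 0.500
  q = (-2 - (3)·0.500) / (5) = -0.700
Iteration 2:
  p = (2 - (3)·-0.700) / (4) = 1.025
  q = (-2 - (3)·1.025) / (5) = -1.015

(1.025, -1.015)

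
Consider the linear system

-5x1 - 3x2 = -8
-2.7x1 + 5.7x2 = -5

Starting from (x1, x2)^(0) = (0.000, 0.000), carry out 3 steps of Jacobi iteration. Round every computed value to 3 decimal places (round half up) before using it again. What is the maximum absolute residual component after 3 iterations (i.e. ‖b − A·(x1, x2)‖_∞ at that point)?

Iteration 1:
  x1 = (-8 - (-3)·0.000) / (-5) = 1.600
  x2 = (-5 - (-2.7)·0.000) / (5.7) = -0.877
Iteration 2:
  x1 = (-8 - (-3)·-0.877) / (-5) = 2.126
  x2 = (-5 - (-2.7)·1.600) / (5.7) = -0.119
Iteration 3:
  x1 = (-8 - (-3)·-0.119) / (-5) = 1.671
  x2 = (-5 - (-2.7)·2.126) / (5.7) = 0.130
Residual b − A·x = (0.745, -1.229); ∞-norm = 1.229

1.229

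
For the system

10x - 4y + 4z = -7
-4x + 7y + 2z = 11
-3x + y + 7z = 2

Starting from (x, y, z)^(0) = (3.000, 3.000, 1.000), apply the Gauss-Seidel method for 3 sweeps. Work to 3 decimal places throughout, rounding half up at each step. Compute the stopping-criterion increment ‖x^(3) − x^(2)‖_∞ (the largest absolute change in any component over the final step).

Iteration 1:
  x = (-7 - (-4)·3.000 - (4)·1.000) / (10) = 0.100
  y = (11 - (-4)·0.100 - (2)·1.000) / (7) = 1.343
  z = (2 - (-3)·0.100 - (1)·1.343) / (7) = 0.137
Iteration 2:
  x = (-7 - (-4)·1.343 - (4)·0.137) / (10) = -0.218
  y = (11 - (-4)·-0.218 - (2)·0.137) / (7) = 1.408
  z = (2 - (-3)·-0.218 - (1)·1.408) / (7) = -0.009
Iteration 3:
  x = (-7 - (-4)·1.408 - (4)·-0.009) / (10) = -0.133
  y = (11 - (-4)·-0.133 - (2)·-0.009) / (7) = 1.498
  z = (2 - (-3)·-0.133 - (1)·1.498) / (7) = 0.015
Change: (0.085, 0.090, 0.024) → max |·| = 0.090

0.090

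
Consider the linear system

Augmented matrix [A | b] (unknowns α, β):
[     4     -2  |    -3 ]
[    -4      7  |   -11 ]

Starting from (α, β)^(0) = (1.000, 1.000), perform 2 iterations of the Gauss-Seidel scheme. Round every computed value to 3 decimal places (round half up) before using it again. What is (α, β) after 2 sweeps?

Iteration 1:
  α = (-3 - (-2)·1.000) / (4) = -0.250
  β = (-11 - (-4)·-0.250) / (7) = -1.714
Iteration 2:
  α = (-3 - (-2)·-1.714) / (4) = -1.607
  β = (-11 - (-4)·-1.607) / (7) = -2.490

(-1.607, -2.490)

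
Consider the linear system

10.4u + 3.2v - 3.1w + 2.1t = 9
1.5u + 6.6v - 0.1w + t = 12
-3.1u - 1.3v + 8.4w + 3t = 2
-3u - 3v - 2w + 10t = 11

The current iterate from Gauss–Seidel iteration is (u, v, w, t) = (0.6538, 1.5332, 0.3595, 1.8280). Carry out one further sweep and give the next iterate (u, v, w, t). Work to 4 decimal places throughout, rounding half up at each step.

One sweep:
  u = (9 - (3.2)·1.5332 - (-3.1)·0.3595 - (2.1)·1.8280) / (10.4) = 0.1317
  v = (12 - (1.5)·0.1317 - (-0.1)·0.3595 - (1)·1.8280) / (6.6) = 1.5167
  w = (2 - (-3.1)·0.1317 - (-1.3)·1.5167 - (3)·1.8280) / (8.4) = -0.1314
  t = (11 - (-3)·0.1317 - (-3)·1.5167 - (-2)·-0.1314) / (10) = 1.5682

(0.1317, 1.5167, -0.1314, 1.5682)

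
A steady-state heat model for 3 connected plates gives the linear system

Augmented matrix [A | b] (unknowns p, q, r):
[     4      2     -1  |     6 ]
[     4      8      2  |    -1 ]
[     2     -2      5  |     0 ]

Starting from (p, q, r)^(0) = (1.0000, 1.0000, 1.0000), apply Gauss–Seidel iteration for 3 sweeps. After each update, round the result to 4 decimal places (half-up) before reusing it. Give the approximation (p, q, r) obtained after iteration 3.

Iteration 1:
  p = (6 - (2)·1.0000 - (-1)·1.0000) / (4) = 1.2500
  q = (-1 - (4)·1.2500 - (2)·1.0000) / (8) = -1.0000
  r = (0 - (2)·1.2500 - (-2)·-1.0000) / (5) = -0.9000
Iteration 2:
  p = (6 - (2)·-1.0000 - (-1)·-0.9000) / (4) = 1.7750
  q = (-1 - (4)·1.7750 - (2)·-0.9000) / (8) = -0.7875
  r = (0 - (2)·1.7750 - (-2)·-0.7875) / (5) = -1.0250
Iteration 3:
  p = (6 - (2)·-0.7875 - (-1)·-1.0250) / (4) = 1.6375
  q = (-1 - (4)·1.6375 - (2)·-1.0250) / (8) = -0.6875
  r = (0 - (2)·1.6375 - (-2)·-0.6875) / (5) = -0.9300

(1.6375, -0.6875, -0.9300)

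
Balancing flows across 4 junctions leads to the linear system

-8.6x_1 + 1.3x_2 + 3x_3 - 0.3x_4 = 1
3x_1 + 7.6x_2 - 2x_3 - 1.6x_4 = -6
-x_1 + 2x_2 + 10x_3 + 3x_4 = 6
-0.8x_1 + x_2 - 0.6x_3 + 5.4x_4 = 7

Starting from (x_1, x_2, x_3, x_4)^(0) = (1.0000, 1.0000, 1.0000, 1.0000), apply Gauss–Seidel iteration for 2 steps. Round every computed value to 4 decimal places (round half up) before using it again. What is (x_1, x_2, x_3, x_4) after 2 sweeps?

Iteration 1:
  x_1 = (1 - (1.3)·1.0000 - (3)·1.0000 - (-0.3)·1.0000) / (-8.6) = 0.3488
  x_2 = (-6 - (3)·0.3488 - (-2)·1.0000 - (-1.6)·1.0000) / (7.6) = -0.4535
  x_3 = (6 - (-1)·0.3488 - (2)·-0.4535 - (3)·1.0000) / (10) = 0.4256
  x_4 = (7 - (-0.8)·0.3488 - (1)·-0.4535 - (-0.6)·0.4256) / (5.4) = 1.4792
Iteration 2:
  x_1 = (1 - (1.3)·-0.4535 - (3)·0.4256 - (-0.3)·1.4792) / (-8.6) = -0.0880
  x_2 = (-6 - (3)·-0.0880 - (-2)·0.4256 - (-1.6)·1.4792) / (7.6) = -0.3313
  x_3 = (6 - (-1)·-0.0880 - (2)·-0.3313 - (3)·1.4792) / (10) = 0.2137
  x_4 = (7 - (-0.8)·-0.0880 - (1)·-0.3313 - (-0.6)·0.2137) / (5.4) = 1.3684

(-0.0880, -0.3313, 0.2137, 1.3684)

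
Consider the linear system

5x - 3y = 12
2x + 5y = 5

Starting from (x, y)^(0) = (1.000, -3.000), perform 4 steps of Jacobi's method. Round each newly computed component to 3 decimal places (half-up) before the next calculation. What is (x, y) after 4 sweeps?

(2.338, -0.142)

Iteration 1:
  x = (12 - (-3)·-3.000) / (5) = 0.600
  y = (5 - (2)·1.000) / (5) = 0.600
Iteration 2:
  x = (12 - (-3)·0.600) / (5) = 2.760
  y = (5 - (2)·0.600) / (5) = 0.760
Iteration 3:
  x = (12 - (-3)·0.760) / (5) = 2.856
  y = (5 - (2)·2.760) / (5) = -0.104
Iteration 4:
  x = (12 - (-3)·-0.104) / (5) = 2.338
  y = (5 - (2)·2.856) / (5) = -0.142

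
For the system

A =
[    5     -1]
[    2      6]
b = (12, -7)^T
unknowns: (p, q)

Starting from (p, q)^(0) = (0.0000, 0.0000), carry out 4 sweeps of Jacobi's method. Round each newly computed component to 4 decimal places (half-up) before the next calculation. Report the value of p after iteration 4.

2.0222

Iteration 1:
  p = (12 - (-1)·0.0000) / (5) = 2.4000
  q = (-7 - (2)·0.0000) / (6) = -1.1667
Iteration 2:
  p = (12 - (-1)·-1.1667) / (5) = 2.1667
  q = (-7 - (2)·2.4000) / (6) = -1.9667
Iteration 3:
  p = (12 - (-1)·-1.9667) / (5) = 2.0067
  q = (-7 - (2)·2.1667) / (6) = -1.8889
Iteration 4:
  p = (12 - (-1)·-1.8889) / (5) = 2.0222
  q = (-7 - (2)·2.0067) / (6) = -1.8356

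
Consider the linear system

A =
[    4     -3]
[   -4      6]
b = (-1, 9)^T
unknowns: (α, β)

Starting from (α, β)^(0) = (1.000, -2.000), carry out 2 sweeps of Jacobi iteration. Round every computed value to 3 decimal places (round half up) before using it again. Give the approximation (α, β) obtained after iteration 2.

Iteration 1:
  α = (-1 - (-3)·-2.000) / (4) = -1.750
  β = (9 - (-4)·1.000) / (6) = 2.167
Iteration 2:
  α = (-1 - (-3)·2.167) / (4) = 1.375
  β = (9 - (-4)·-1.750) / (6) = 0.333

(1.375, 0.333)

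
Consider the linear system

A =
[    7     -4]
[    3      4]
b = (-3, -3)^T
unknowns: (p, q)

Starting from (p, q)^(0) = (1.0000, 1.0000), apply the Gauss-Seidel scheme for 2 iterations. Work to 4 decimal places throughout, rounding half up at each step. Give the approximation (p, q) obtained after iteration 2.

Iteration 1:
  p = (-3 - (-4)·1.0000) / (7) = 0.1429
  q = (-3 - (3)·0.1429) / (4) = -0.8572
Iteration 2:
  p = (-3 - (-4)·-0.8572) / (7) = -0.9184
  q = (-3 - (3)·-0.9184) / (4) = -0.0612

(-0.9184, -0.0612)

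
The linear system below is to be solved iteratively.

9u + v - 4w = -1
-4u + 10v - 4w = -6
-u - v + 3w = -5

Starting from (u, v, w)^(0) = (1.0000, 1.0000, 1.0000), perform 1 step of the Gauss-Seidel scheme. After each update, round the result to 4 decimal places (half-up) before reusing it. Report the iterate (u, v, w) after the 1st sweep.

(0.2222, -0.1111, -1.6296)

Iteration 1:
  u = (-1 - (1)·1.0000 - (-4)·1.0000) / (9) = 0.2222
  v = (-6 - (-4)·0.2222 - (-4)·1.0000) / (10) = -0.1111
  w = (-5 - (-1)·0.2222 - (-1)·-0.1111) / (3) = -1.6296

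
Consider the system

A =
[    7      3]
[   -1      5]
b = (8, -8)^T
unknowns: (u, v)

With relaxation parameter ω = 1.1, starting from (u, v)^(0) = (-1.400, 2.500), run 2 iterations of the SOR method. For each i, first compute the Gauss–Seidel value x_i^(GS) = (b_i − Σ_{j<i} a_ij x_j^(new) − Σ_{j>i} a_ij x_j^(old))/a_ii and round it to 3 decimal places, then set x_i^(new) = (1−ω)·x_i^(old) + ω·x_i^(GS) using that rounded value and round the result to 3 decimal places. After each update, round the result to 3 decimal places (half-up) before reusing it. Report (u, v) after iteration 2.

Iteration 1:
  u: GS value = (8 - (3)·2.500) / (7) = 0.071;  u ← (1−ω)·-1.400 + ω·0.071 = 0.218
  v: GS value = (-8 - (-1)·0.218) / (5) = -1.556;  v ← (1−ω)·2.500 + ω·-1.556 = -1.962
Iteration 2:
  u: GS value = (8 - (3)·-1.962) / (7) = 1.984;  u ← (1−ω)·0.218 + ω·1.984 = 2.161
  v: GS value = (-8 - (-1)·2.161) / (5) = -1.168;  v ← (1−ω)·-1.962 + ω·-1.168 = -1.089

(2.161, -1.089)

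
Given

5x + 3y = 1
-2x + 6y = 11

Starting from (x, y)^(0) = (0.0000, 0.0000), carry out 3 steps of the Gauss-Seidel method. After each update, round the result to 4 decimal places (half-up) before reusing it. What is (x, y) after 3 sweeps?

Iteration 1:
  x = (1 - (3)·0.0000) / (5) = 0.2000
  y = (11 - (-2)·0.2000) / (6) = 1.9000
Iteration 2:
  x = (1 - (3)·1.9000) / (5) = -0.9400
  y = (11 - (-2)·-0.9400) / (6) = 1.5200
Iteration 3:
  x = (1 - (3)·1.5200) / (5) = -0.7120
  y = (11 - (-2)·-0.7120) / (6) = 1.5960

(-0.7120, 1.5960)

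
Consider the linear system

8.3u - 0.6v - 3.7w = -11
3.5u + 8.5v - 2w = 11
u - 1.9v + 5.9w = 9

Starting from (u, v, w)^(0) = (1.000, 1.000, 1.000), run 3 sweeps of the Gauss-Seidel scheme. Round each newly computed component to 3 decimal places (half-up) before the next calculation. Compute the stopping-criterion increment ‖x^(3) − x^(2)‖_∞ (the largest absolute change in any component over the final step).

Iteration 1:
  u = (-11 - (-0.6)·1.000 - (-3.7)·1.000) / (8.3) = -0.807
  v = (11 - (3.5)·-0.807 - (-2)·1.000) / (8.5) = 1.862
  w = (9 - (1)·-0.807 - (-1.9)·1.862) / (5.9) = 2.262
Iteration 2:
  u = (-11 - (-0.6)·1.862 - (-3.7)·2.262) / (8.3) = -0.182
  v = (11 - (3.5)·-0.182 - (-2)·2.262) / (8.5) = 1.901
  w = (9 - (1)·-0.182 - (-1.9)·1.901) / (5.9) = 2.168
Iteration 3:
  u = (-11 - (-0.6)·1.901 - (-3.7)·2.168) / (8.3) = -0.221
  v = (11 - (3.5)·-0.221 - (-2)·2.168) / (8.5) = 1.895
  w = (9 - (1)·-0.221 - (-1.9)·1.895) / (5.9) = 2.173
Change: (-0.039, -0.006, 0.005) → max |·| = 0.039

0.039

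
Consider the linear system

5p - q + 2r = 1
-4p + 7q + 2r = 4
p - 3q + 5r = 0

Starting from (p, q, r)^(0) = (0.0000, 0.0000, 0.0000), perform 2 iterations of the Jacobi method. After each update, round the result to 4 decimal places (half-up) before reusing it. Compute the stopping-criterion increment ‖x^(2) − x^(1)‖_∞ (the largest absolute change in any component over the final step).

Iteration 1:
  p = (1 - (-1)·0.0000 - (2)·0.0000) / (5) = 0.2000
  q = (4 - (-4)·0.0000 - (2)·0.0000) / (7) = 0.5714
  r = (0 - (1)·0.0000 - (-3)·0.0000) / (5) = 0.0000
Iteration 2:
  p = (1 - (-1)·0.5714 - (2)·0.0000) / (5) = 0.3143
  q = (4 - (-4)·0.2000 - (2)·0.0000) / (7) = 0.6857
  r = (0 - (1)·0.2000 - (-3)·0.5714) / (5) = 0.3028
Change: (0.1143, 0.1143, 0.3028) → max |·| = 0.3028

0.3028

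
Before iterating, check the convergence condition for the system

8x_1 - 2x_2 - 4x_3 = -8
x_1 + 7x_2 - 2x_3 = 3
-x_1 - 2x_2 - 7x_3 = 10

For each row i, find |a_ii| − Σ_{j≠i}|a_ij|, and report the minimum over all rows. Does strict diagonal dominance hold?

row 1: |8| − (2+4) = 2
row 2: |7| − (1+2) = 4
row 3: |-7| − (1+2) = 4
minimum over rows = 2 → strictly diagonally dominant (convergence guaranteed)

2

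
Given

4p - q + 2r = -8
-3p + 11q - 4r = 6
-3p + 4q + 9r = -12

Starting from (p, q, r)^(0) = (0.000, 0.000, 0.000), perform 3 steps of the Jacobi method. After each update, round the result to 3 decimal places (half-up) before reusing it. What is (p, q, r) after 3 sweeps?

(-1.000, -0.596, -1.517)

Iteration 1:
  p = (-8 - (-1)·0.000 - (2)·0.000) / (4) = -2.000
  q = (6 - (-3)·0.000 - (-4)·0.000) / (11) = 0.545
  r = (-12 - (-3)·0.000 - (4)·0.000) / (9) = -1.333
Iteration 2:
  p = (-8 - (-1)·0.545 - (2)·-1.333) / (4) = -1.197
  q = (6 - (-3)·-2.000 - (-4)·-1.333) / (11) = -0.485
  r = (-12 - (-3)·-2.000 - (4)·0.545) / (9) = -2.242
Iteration 3:
  p = (-8 - (-1)·-0.485 - (2)·-2.242) / (4) = -1.000
  q = (6 - (-3)·-1.197 - (-4)·-2.242) / (11) = -0.596
  r = (-12 - (-3)·-1.197 - (4)·-0.485) / (9) = -1.517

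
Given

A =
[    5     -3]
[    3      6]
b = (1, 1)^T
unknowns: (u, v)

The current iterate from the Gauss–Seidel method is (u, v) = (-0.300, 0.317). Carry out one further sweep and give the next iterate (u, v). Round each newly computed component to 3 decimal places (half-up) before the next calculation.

One sweep:
  u = (1 - (-3)·0.317) / (5) = 0.390
  v = (1 - (3)·0.390) / (6) = -0.028

(0.390, -0.028)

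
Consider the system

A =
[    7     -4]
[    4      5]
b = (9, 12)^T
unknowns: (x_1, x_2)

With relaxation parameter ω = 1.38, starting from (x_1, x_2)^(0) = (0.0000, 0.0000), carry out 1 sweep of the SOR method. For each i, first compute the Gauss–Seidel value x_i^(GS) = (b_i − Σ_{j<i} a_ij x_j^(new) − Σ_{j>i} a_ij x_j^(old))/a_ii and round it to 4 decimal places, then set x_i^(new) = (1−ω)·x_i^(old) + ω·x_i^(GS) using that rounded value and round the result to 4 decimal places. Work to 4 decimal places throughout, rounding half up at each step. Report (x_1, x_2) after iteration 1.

(1.7743, 1.3532)

Iteration 1:
  x_1: GS value = (9 - (-4)·0.0000) / (7) = 1.2857;  x_1 ← (1−ω)·0.0000 + ω·1.2857 = 1.7743
  x_2: GS value = (12 - (4)·1.7743) / (5) = 0.9806;  x_2 ← (1−ω)·0.0000 + ω·0.9806 = 1.3532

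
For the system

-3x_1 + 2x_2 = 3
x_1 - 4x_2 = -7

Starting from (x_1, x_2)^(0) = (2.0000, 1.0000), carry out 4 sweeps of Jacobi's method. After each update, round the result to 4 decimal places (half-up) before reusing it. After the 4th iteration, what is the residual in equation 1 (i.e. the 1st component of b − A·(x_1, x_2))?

Iteration 1:
  x_1 = (3 - (2)·1.0000) / (-3) = -0.3333
  x_2 = (-7 - (1)·2.0000) / (-4) = 2.2500
Iteration 2:
  x_1 = (3 - (2)·2.2500) / (-3) = 0.5000
  x_2 = (-7 - (1)·-0.3333) / (-4) = 1.6667
Iteration 3:
  x_1 = (3 - (2)·1.6667) / (-3) = 0.1111
  x_2 = (-7 - (1)·0.5000) / (-4) = 1.8750
Iteration 4:
  x_1 = (3 - (2)·1.8750) / (-3) = 0.2500
  x_2 = (-7 - (1)·0.1111) / (-4) = 1.7778
Residual b − A·x = (0.1944, -0.1388)

0.1944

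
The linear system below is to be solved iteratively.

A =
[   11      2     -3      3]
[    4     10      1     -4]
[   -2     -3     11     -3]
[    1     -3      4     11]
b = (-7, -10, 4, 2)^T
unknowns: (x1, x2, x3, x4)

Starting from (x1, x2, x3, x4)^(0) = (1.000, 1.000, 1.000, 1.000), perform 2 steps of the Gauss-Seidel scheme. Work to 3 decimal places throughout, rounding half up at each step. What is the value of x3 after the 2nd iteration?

Iteration 1:
  x1 = (-7 - (2)·1.000 - (-3)·1.000 - (3)·1.000) / (11) = -0.818
  x2 = (-10 - (4)·-0.818 - (1)·1.000 - (-4)·1.000) / (10) = -0.373
  x3 = (4 - (-2)·-0.818 - (-3)·-0.373 - (-3)·1.000) / (11) = 0.386
  x4 = (2 - (1)·-0.818 - (-3)·-0.373 - (4)·0.386) / (11) = 0.014
Iteration 2:
  x1 = (-7 - (2)·-0.373 - (-3)·0.386 - (3)·0.014) / (11) = -0.467
  x2 = (-10 - (4)·-0.467 - (1)·0.386 - (-4)·0.014) / (10) = -0.846
  x3 = (4 - (-2)·-0.467 - (-3)·-0.846 - (-3)·0.014) / (11) = 0.052
  x4 = (2 - (1)·-0.467 - (-3)·-0.846 - (4)·0.052) / (11) = -0.025

0.052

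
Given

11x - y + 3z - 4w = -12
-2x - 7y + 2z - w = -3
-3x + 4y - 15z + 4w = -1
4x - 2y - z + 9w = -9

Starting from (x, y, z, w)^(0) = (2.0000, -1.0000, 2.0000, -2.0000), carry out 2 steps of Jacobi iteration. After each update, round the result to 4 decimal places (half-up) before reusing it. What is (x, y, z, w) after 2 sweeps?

(-1.4038, 1.0759, 0.2443, 0.1237)

Iteration 1:
  x = (-12 - (-1)·-1.0000 - (3)·2.0000 - (-4)·-2.0000) / (11) = -2.4545
  y = (-3 - (-2)·2.0000 - (2)·2.0000 - (-1)·-2.0000) / (-7) = 0.7143
  z = (-1 - (-3)·2.0000 - (4)·-1.0000 - (4)·-2.0000) / (-15) = -1.1333
  w = (-9 - (4)·2.0000 - (-2)·-1.0000 - (-1)·2.0000) / (9) = -1.8889
Iteration 2:
  x = (-12 - (-1)·0.7143 - (3)·-1.1333 - (-4)·-1.8889) / (11) = -1.4038
  y = (-3 - (-2)·-2.4545 - (2)·-1.1333 - (-1)·-1.8889) / (-7) = 1.0759
  z = (-1 - (-3)·-2.4545 - (4)·0.7143 - (4)·-1.8889) / (-15) = 0.2443
  w = (-9 - (4)·-2.4545 - (-2)·0.7143 - (-1)·-1.1333) / (9) = 0.1237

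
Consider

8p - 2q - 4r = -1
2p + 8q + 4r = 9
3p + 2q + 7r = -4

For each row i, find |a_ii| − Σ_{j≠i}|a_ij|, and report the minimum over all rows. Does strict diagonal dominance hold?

2

row 1: |8| − (2+4) = 2
row 2: |8| − (2+4) = 2
row 3: |7| − (3+2) = 2
minimum over rows = 2 → strictly diagonally dominant (convergence guaranteed)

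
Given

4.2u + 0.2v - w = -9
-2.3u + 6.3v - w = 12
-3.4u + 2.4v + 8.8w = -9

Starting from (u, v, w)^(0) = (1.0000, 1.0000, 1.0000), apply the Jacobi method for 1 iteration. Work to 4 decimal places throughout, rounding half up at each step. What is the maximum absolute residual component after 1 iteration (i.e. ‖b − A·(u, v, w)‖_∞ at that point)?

13.4667

Iteration 1:
  u = (-9 - (0.2)·1.0000 - (-1)·1.0000) / (4.2) = -1.9524
  v = (12 - (-2.3)·1.0000 - (-1)·1.0000) / (6.3) = 2.4286
  w = (-9 - (-3.4)·1.0000 - (2.4)·1.0000) / (8.8) = -0.9091
Residual b − A·x = (-2.1947, -8.6998, -13.4667); ∞-norm = 13.4667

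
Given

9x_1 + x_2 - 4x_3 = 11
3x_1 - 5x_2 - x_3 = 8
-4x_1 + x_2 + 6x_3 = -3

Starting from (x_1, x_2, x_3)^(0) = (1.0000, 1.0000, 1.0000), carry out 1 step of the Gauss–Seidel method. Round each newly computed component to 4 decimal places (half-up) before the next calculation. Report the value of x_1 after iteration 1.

1.5556

Iteration 1:
  x_1 = (11 - (1)·1.0000 - (-4)·1.0000) / (9) = 1.5556
  x_2 = (8 - (3)·1.5556 - (-1)·1.0000) / (-5) = -0.8666
  x_3 = (-3 - (-4)·1.5556 - (1)·-0.8666) / (6) = 0.6815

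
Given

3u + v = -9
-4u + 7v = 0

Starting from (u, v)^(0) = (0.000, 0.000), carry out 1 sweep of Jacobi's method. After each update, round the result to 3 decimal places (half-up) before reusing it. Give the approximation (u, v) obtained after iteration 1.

Iteration 1:
  u = (-9 - (1)·0.000) / (3) = -3.000
  v = (0 - (-4)·0.000) / (7) = 0.000

(-3.000, 0.000)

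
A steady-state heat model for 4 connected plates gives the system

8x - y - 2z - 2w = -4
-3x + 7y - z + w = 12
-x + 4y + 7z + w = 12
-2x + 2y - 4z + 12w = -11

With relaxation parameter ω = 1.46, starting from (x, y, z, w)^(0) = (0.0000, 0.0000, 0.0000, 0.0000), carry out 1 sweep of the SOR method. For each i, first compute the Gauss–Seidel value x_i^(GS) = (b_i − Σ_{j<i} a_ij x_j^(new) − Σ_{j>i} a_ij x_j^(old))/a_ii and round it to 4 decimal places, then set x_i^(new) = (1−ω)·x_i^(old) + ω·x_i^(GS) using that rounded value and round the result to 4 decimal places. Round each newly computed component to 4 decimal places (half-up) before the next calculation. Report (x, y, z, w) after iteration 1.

Iteration 1:
  x: GS value = (-4 - (-1)·0.0000 - (-2)·0.0000 - (-2)·0.0000) / (8) = -0.5000;  x ← (1−ω)·0.0000 + ω·-0.5000 = -0.7300
  y: GS value = (12 - (-3)·-0.7300 - (-1)·0.0000 - (1)·0.0000) / (7) = 1.4014;  y ← (1−ω)·0.0000 + ω·1.4014 = 2.0460
  z: GS value = (12 - (-1)·-0.7300 - (4)·2.0460 - (1)·0.0000) / (7) = 0.4409;  z ← (1−ω)·0.0000 + ω·0.4409 = 0.6437
  w: GS value = (-11 - (-2)·-0.7300 - (2)·2.0460 - (-4)·0.6437) / (12) = -1.1648;  w ← (1−ω)·0.0000 + ω·-1.1648 = -1.7006

(-0.7300, 2.0460, 0.6437, -1.7006)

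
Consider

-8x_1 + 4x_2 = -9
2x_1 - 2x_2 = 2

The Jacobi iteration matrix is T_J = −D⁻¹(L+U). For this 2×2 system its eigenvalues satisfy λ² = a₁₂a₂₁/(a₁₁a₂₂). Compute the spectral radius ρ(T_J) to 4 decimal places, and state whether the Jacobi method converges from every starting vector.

a₁₂a₂₁/(a₁₁a₂₂) = (4)·(2) / ((-8)·(-2)) = 0.500000
ρ = √|0.500000| = √0.500000 = 0.7071
ρ < 1, so Jacobi converges

0.7071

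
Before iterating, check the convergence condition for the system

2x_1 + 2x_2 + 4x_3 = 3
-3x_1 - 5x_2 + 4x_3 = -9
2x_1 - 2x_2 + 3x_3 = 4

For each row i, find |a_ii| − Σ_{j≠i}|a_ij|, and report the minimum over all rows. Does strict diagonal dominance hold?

-4

row 1: |2| − (2+4) = -4
row 2: |-5| − (3+4) = -2
row 3: |3| − (2+2) = -1
minimum over rows = -4 → not strictly diagonally dominant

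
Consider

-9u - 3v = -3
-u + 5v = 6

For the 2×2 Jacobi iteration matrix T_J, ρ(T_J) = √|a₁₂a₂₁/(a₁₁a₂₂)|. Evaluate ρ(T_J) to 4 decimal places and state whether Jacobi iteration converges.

a₁₂a₂₁/(a₁₁a₂₂) = (-3)·(-1) / ((-9)·(5)) = -0.066667
ρ = √|-0.066667| = √0.066667 = 0.2582
ρ < 1, so Jacobi converges

0.2582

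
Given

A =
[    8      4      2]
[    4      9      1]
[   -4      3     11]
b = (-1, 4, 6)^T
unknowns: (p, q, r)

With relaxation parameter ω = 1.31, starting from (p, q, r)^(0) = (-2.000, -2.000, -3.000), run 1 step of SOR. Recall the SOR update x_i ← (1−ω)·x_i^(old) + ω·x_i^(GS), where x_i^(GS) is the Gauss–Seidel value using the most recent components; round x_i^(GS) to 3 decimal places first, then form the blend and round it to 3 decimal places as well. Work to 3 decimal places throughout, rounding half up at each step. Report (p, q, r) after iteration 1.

Iteration 1:
  p: GS value = (-1 - (4)·-2.000 - (2)·-3.000) / (8) = 1.625;  p ← (1−ω)·-2.000 + ω·1.625 = 2.749
  q: GS value = (4 - (4)·2.749 - (1)·-3.000) / (9) = -0.444;  q ← (1−ω)·-2.000 + ω·-0.444 = 0.038
  r: GS value = (6 - (-4)·2.749 - (3)·0.038) / (11) = 1.535;  r ← (1−ω)·-3.000 + ω·1.535 = 2.941

(2.749, 0.038, 2.941)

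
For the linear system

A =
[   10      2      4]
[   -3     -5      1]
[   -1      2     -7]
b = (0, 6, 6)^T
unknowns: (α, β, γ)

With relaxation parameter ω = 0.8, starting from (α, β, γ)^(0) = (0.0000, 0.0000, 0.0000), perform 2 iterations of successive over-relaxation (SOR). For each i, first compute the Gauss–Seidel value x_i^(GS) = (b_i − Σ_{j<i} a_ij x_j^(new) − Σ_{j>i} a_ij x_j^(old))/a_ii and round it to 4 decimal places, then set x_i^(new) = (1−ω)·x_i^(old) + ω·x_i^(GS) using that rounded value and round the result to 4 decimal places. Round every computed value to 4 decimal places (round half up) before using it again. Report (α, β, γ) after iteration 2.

(0.4432, -1.5095, -1.2624)

Iteration 1:
  α: GS value = (0 - (2)·0.0000 - (4)·0.0000) / (10) = 0.0000;  α ← (1−ω)·0.0000 + ω·0.0000 = 0.0000
  β: GS value = (6 - (-3)·0.0000 - (1)·0.0000) / (-5) = -1.2000;  β ← (1−ω)·0.0000 + ω·-1.2000 = -0.9600
  γ: GS value = (6 - (-1)·0.0000 - (2)·-0.9600) / (-7) = -1.1314;  γ ← (1−ω)·0.0000 + ω·-1.1314 = -0.9051
Iteration 2:
  α: GS value = (0 - (2)·-0.9600 - (4)·-0.9051) / (10) = 0.5540;  α ← (1−ω)·0.0000 + ω·0.5540 = 0.4432
  β: GS value = (6 - (-3)·0.4432 - (1)·-0.9051) / (-5) = -1.6469;  β ← (1−ω)·-0.9600 + ω·-1.6469 = -1.5095
  γ: GS value = (6 - (-1)·0.4432 - (2)·-1.5095) / (-7) = -1.3517;  γ ← (1−ω)·-0.9051 + ω·-1.3517 = -1.2624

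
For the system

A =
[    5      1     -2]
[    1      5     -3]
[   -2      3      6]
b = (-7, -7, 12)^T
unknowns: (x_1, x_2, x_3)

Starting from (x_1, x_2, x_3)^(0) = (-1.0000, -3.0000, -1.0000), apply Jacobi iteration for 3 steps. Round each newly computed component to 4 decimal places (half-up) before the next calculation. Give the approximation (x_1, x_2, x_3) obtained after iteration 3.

Iteration 1:
  x_1 = (-7 - (1)·-3.0000 - (-2)·-1.0000) / (5) = -1.2000
  x_2 = (-7 - (1)·-1.0000 - (-3)·-1.0000) / (5) = -1.8000
  x_3 = (12 - (-2)·-1.0000 - (3)·-3.0000) / (6) = 3.1667
Iteration 2:
  x_1 = (-7 - (1)·-1.8000 - (-2)·3.1667) / (5) = 0.2267
  x_2 = (-7 - (1)·-1.2000 - (-3)·3.1667) / (5) = 0.7400
  x_3 = (12 - (-2)·-1.2000 - (3)·-1.8000) / (6) = 2.5000
Iteration 3:
  x_1 = (-7 - (1)·0.7400 - (-2)·2.5000) / (5) = -0.5480
  x_2 = (-7 - (1)·0.2267 - (-3)·2.5000) / (5) = 0.0547
  x_3 = (12 - (-2)·0.2267 - (3)·0.7400) / (6) = 1.7056

(-0.5480, 0.0547, 1.7056)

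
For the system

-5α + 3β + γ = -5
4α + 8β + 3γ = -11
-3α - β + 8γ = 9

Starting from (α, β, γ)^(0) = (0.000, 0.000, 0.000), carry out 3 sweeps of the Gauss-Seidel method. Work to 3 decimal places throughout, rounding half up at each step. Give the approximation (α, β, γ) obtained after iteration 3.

Iteration 1:
  α = (-5 - (3)·0.000 - (1)·0.000) / (-5) = 1.000
  β = (-11 - (4)·1.000 - (3)·0.000) / (8) = -1.875
  γ = (9 - (-3)·1.000 - (-1)·-1.875) / (8) = 1.266
Iteration 2:
  α = (-5 - (3)·-1.875 - (1)·1.266) / (-5) = 0.128
  β = (-11 - (4)·0.128 - (3)·1.266) / (8) = -1.914
  γ = (9 - (-3)·0.128 - (-1)·-1.914) / (8) = 0.934
Iteration 3:
  α = (-5 - (3)·-1.914 - (1)·0.934) / (-5) = 0.038
  β = (-11 - (4)·0.038 - (3)·0.934) / (8) = -1.744
  γ = (9 - (-3)·0.038 - (-1)·-1.744) / (8) = 0.921

(0.038, -1.744, 0.921)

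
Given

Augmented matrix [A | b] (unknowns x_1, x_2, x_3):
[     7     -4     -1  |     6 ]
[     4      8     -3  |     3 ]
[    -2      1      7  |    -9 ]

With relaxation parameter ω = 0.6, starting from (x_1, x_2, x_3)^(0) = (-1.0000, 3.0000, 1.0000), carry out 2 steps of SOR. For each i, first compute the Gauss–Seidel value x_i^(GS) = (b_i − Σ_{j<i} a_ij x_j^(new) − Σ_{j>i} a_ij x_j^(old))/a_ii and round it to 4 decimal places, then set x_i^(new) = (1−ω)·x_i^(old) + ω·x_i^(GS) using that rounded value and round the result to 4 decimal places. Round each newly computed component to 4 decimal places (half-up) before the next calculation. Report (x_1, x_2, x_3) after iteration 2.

Iteration 1:
  x_1: GS value = (6 - (-4)·3.0000 - (-1)·1.0000) / (7) = 2.7143;  x_1 ← (1−ω)·-1.0000 + ω·2.7143 = 1.2286
  x_2: GS value = (3 - (4)·1.2286 - (-3)·1.0000) / (8) = 0.1357;  x_2 ← (1−ω)·3.0000 + ω·0.1357 = 1.2814
  x_3: GS value = (-9 - (-2)·1.2286 - (1)·1.2814) / (7) = -1.1177;  x_3 ← (1−ω)·1.0000 + ω·-1.1177 = -0.2706
Iteration 2:
  x_1: GS value = (6 - (-4)·1.2814 - (-1)·-0.2706) / (7) = 1.5507;  x_1 ← (1−ω)·1.2286 + ω·1.5507 = 1.4219
  x_2: GS value = (3 - (4)·1.4219 - (-3)·-0.2706) / (8) = -0.4374;  x_2 ← (1−ω)·1.2814 + ω·-0.4374 = 0.2501
  x_3: GS value = (-9 - (-2)·1.4219 - (1)·0.2501) / (7) = -0.9152;  x_3 ← (1−ω)·-0.2706 + ω·-0.9152 = -0.6574

(1.4219, 0.2501, -0.6574)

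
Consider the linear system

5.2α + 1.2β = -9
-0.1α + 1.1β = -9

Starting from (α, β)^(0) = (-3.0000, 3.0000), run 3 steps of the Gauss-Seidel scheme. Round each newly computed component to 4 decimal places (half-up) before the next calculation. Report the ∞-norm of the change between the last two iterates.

Iteration 1:
  α = (-9 - (1.2)·3.0000) / (5.2) = -2.4231
  β = (-9 - (-0.1)·-2.4231) / (1.1) = -8.4021
Iteration 2:
  α = (-9 - (1.2)·-8.4021) / (5.2) = 0.2082
  β = (-9 - (-0.1)·0.2082) / (1.1) = -8.1629
Iteration 3:
  α = (-9 - (1.2)·-8.1629) / (5.2) = 0.1530
  β = (-9 - (-0.1)·0.1530) / (1.1) = -8.1679
Change: (-0.0552, -0.0050) → max |·| = 0.0552

0.0552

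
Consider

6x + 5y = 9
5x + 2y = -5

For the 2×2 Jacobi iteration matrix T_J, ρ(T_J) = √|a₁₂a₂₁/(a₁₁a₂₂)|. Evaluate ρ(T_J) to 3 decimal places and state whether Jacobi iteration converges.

1.443

a₁₂a₂₁/(a₁₁a₂₂) = (5)·(5) / ((6)·(2)) = 2.083333
ρ = √|2.083333| = √2.083333 = 1.443
ρ > 1, so Jacobi diverges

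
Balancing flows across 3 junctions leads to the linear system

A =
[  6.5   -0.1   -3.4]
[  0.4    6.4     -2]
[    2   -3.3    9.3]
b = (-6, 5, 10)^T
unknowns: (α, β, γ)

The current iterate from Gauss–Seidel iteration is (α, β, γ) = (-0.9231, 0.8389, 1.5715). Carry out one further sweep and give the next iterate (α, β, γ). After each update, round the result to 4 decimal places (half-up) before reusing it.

One sweep:
  α = (-6 - (-0.1)·0.8389 - (-3.4)·1.5715) / (6.5) = -0.0882
  β = (5 - (0.4)·-0.0882 - (-2)·1.5715) / (6.4) = 1.2779
  γ = (10 - (2)·-0.0882 - (-3.3)·1.2779) / (9.3) = 1.5477

(-0.0882, 1.2779, 1.5477)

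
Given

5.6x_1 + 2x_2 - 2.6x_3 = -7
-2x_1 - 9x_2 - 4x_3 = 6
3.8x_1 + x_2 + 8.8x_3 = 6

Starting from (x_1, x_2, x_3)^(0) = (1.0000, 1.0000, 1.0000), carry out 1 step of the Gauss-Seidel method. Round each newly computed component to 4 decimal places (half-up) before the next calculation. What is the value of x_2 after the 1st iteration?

-0.8571

Iteration 1:
  x_1 = (-7 - (2)·1.0000 - (-2.6)·1.0000) / (5.6) = -1.1429
  x_2 = (6 - (-2)·-1.1429 - (-4)·1.0000) / (-9) = -0.8571
  x_3 = (6 - (3.8)·-1.1429 - (1)·-0.8571) / (8.8) = 1.2727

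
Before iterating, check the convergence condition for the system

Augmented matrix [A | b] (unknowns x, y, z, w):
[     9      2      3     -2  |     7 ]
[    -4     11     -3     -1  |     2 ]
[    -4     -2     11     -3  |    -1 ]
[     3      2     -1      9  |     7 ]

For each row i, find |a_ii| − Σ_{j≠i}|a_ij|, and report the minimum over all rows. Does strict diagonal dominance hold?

2

row 1: |9| − (2+3+2) = 2
row 2: |11| − (4+3+1) = 3
row 3: |11| − (4+2+3) = 2
row 4: |9| − (3+2+1) = 3
minimum over rows = 2 → strictly diagonally dominant (convergence guaranteed)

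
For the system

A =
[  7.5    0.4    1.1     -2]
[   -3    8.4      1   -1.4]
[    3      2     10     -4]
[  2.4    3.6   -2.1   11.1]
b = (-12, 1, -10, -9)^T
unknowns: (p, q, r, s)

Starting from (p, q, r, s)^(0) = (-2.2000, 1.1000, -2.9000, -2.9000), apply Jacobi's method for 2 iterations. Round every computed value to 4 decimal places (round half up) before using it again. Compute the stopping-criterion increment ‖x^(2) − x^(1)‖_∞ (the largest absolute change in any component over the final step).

0.9868

Iteration 1:
  p = (-12 - (0.4)·1.1000 - (1.1)·-2.9000 - (-2)·-2.9000) / (7.5) = -2.0067
  q = (1 - (-3)·-2.2000 - (1)·-2.9000 - (-1.4)·-2.9000) / (8.4) = -0.8048
  r = (-10 - (3)·-2.2000 - (2)·1.1000 - (-4)·-2.9000) / (10) = -1.7200
  s = (-9 - (2.4)·-2.2000 - (3.6)·1.1000 - (-2.1)·-2.9000) / (11.1) = -1.2405
Iteration 2:
  p = (-12 - (0.4)·-0.8048 - (1.1)·-1.7200 - (-2)·-1.2405) / (7.5) = -1.6356
  q = (1 - (-3)·-2.0067 - (1)·-1.7200 - (-1.4)·-1.2405) / (8.4) = -0.5996
  r = (-10 - (3)·-2.0067 - (2)·-0.8048 - (-4)·-1.2405) / (10) = -0.7332
  s = (-9 - (2.4)·-2.0067 - (3.6)·-0.8048 - (-2.1)·-1.7200) / (11.1) = -0.4413
Change: (0.3711, 0.2052, 0.9868, 0.7992) → max |·| = 0.9868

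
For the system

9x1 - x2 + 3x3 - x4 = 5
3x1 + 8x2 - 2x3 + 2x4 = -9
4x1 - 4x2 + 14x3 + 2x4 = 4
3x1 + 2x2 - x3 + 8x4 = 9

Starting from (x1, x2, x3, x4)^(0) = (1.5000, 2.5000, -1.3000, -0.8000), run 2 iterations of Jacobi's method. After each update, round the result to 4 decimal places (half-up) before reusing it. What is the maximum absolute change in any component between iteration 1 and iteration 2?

Iteration 1:
  x1 = (5 - (-1)·2.5000 - (3)·-1.3000 - (-1)·-0.8000) / (9) = 1.1778
  x2 = (-9 - (3)·1.5000 - (-2)·-1.3000 - (2)·-0.8000) / (8) = -1.8125
  x3 = (4 - (4)·1.5000 - (-4)·2.5000 - (2)·-0.8000) / (14) = 0.6857
  x4 = (9 - (3)·1.5000 - (2)·2.5000 - (-1)·-1.3000) / (8) = -0.2250
Iteration 2:
  x1 = (5 - (-1)·-1.8125 - (3)·0.6857 - (-1)·-0.2250) / (9) = 0.1006
  x2 = (-9 - (3)·1.1778 - (-2)·0.6857 - (2)·-0.2250) / (8) = -1.3390
  x3 = (4 - (4)·1.1778 - (-4)·-1.8125 - (2)·-0.2250) / (14) = -0.5365
  x4 = (9 - (3)·1.1778 - (2)·-1.8125 - (-1)·0.6857) / (8) = 1.2222
Change: (-1.0772, 0.4735, -1.2222, 1.4472) → max |·| = 1.4472

1.4472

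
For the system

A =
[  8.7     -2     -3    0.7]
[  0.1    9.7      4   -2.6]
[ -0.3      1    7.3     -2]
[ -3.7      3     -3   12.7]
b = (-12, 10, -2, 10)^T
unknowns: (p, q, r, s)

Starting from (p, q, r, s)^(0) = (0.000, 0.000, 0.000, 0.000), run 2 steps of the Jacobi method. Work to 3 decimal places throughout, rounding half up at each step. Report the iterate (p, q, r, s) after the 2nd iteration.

Iteration 1:
  p = (-12 - (-2)·0.000 - (-3)·0.000 - (0.7)·0.000) / (8.7) = -1.379
  q = (10 - (0.1)·0.000 - (4)·0.000 - (-2.6)·0.000) / (9.7) = 1.031
  r = (-2 - (-0.3)·0.000 - (1)·0.000 - (-2)·0.000) / (7.3) = -0.274
  s = (10 - (-3.7)·0.000 - (3)·0.000 - (-3)·0.000) / (12.7) = 0.787
Iteration 2:
  p = (-12 - (-2)·1.031 - (-3)·-0.274 - (0.7)·0.787) / (8.7) = -1.300
  q = (10 - (0.1)·-1.379 - (4)·-0.274 - (-2.6)·0.787) / (9.7) = 1.369
  r = (-2 - (-0.3)·-1.379 - (1)·1.031 - (-2)·0.787) / (7.3) = -0.256
  s = (10 - (-3.7)·-1.379 - (3)·1.031 - (-3)·-0.274) / (12.7) = 0.077

(-1.300, 1.369, -0.256, 0.077)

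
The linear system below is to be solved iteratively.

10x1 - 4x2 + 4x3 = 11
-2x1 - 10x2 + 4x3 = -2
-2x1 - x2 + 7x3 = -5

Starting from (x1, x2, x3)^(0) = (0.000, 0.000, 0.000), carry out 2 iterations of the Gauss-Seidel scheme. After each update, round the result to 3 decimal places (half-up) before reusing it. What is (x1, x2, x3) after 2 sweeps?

(1.253, -0.212, -0.387)

Iteration 1:
  x1 = (11 - (-4)·0.000 - (4)·0.000) / (10) = 1.100
  x2 = (-2 - (-2)·1.100 - (4)·0.000) / (-10) = -0.020
  x3 = (-5 - (-2)·1.100 - (-1)·-0.020) / (7) = -0.403
Iteration 2:
  x1 = (11 - (-4)·-0.020 - (4)·-0.403) / (10) = 1.253
  x2 = (-2 - (-2)·1.253 - (4)·-0.403) / (-10) = -0.212
  x3 = (-5 - (-2)·1.253 - (-1)·-0.212) / (7) = -0.387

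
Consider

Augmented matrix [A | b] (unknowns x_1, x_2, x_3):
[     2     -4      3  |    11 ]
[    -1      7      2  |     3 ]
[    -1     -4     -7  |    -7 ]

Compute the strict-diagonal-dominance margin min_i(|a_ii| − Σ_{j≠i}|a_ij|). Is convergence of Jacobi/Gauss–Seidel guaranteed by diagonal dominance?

-5

row 1: |2| − (4+3) = -5
row 2: |7| − (1+2) = 4
row 3: |-7| − (1+4) = 2
minimum over rows = -5 → not strictly diagonally dominant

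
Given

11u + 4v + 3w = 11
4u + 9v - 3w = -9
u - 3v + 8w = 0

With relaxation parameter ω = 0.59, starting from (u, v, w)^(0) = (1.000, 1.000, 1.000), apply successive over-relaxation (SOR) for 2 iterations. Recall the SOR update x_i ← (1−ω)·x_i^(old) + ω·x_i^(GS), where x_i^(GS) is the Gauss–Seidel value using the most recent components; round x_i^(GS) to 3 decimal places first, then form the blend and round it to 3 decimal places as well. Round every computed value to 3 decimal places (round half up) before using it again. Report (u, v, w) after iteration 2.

Iteration 1:
  u: GS value = (11 - (4)·1.000 - (3)·1.000) / (11) = 0.364;  u ← (1−ω)·1.000 + ω·0.364 = 0.625
  v: GS value = (-9 - (4)·0.625 - (-3)·1.000) / (9) = -0.944;  v ← (1−ω)·1.000 + ω·-0.944 = -0.147
  w: GS value = (0 - (1)·0.625 - (-3)·-0.147) / (8) = -0.133;  w ← (1−ω)·1.000 + ω·-0.133 = 0.332
Iteration 2:
  u: GS value = (11 - (4)·-0.147 - (3)·0.332) / (11) = 0.963;  u ← (1−ω)·0.625 + ω·0.963 = 0.824
  v: GS value = (-9 - (4)·0.824 - (-3)·0.332) / (9) = -1.256;  v ← (1−ω)·-0.147 + ω·-1.256 = -0.801
  w: GS value = (0 - (1)·0.824 - (-3)·-0.801) / (8) = -0.403;  w ← (1−ω)·0.332 + ω·-0.403 = -0.102

(0.824, -0.801, -0.102)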